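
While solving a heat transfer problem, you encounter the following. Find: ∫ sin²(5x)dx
Using identity sin²(u)=(1 - cos(2u))/2:
∫ (1 - cos(10x))/2 dx=x/2 - sin(10x)/20+C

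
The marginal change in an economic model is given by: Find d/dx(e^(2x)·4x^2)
Product rule: (fg)'=f'g+fg'
f=e^(2x), f'=2·e^(2x)
g=4x^2, g'=8x

Answer: 8·e^(2x)·x^2+8·e^(2x)·x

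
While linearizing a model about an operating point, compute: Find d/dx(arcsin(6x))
d/dx[arcsin(u)]=u'/√(1-u²), u=6x, u'=6

Answer: 6/√(1-36x²)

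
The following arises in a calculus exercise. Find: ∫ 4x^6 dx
Using power rule: ∫ 4x^6 dx=4/7 x^7+C=(4/7)x^7+C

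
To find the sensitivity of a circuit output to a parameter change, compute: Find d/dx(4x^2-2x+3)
Power rule: d/dx(ax^n)=n·a·x^(n-1)
Term by term: 8·x - 2

Answer: 8x - 2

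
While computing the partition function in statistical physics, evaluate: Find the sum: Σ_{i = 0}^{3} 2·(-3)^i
Geometric series: S = a(1 - r^n)/(1 - r)
a = 2, r = -3, n = 4
S = 2(1 - 81)/4 = -40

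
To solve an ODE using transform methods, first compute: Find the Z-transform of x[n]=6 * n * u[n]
Z{n * u[n]} = z/(z-1)^2
By linearity: Z{6 * n * u[n]} = 6z/(z-1)^2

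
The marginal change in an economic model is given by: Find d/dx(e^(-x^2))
Chain rule: d/dx[e^u]=e^u · u' where u=-x^2
u'=-2x

Answer: -2x·e^(-x^2)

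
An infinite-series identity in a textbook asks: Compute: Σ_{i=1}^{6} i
Using formula: Σ i^1=n(n+1)/2=6·7/2=21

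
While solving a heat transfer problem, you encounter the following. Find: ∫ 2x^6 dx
Using power rule: ∫ 2x^6 dx=2/7 x^7 + C=(2/7)x^7 + C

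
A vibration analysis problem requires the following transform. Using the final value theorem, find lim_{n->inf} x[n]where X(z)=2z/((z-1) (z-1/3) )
Final value theorem: lim x[n]=lim_{z->1} (z-1)*X(z)
(z-1)*X(z)=2z/(z-1/3)
As z->1: 2/(1 - 1/3)=2/(2/3)=3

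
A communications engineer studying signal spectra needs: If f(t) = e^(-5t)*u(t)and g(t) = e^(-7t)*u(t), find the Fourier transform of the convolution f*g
By the convolution theorem: F{f * g} = F(omega) * G(omega)
F(omega) = 1/(5 + j * omega), G(omega) = 1/(7 + j * omega)
F{f * g} = 1/((5 + j * omega)(7 + j * omega))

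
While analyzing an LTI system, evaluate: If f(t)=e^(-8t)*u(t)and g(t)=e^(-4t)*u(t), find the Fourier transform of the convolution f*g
By the convolution theorem: F{f*g}=F(omega)*G(omega)
F(omega)=1/(8+j*omega), G(omega)=1/(4+j*omega)
F{f*g}=1/((8+j*omega)(4+j*omega))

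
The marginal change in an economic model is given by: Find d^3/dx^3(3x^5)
Apply power rule 3 times:
d^1: 15x^4
d^2: 60x^3
d^3: 180x^2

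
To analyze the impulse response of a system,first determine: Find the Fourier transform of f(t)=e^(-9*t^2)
The Fourier transform of a Gaussian e^(-a * t^2) is sqrt(pi/a) * e^(-omega^2/(4a)).
With a = 9: F(omega) = sqrt(pi)/3 * e^(-omega^2/36)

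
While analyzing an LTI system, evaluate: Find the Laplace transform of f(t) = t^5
L{t^n}=n!/s^(n + 1)
L{t^5}=5!/s^6=120/s^6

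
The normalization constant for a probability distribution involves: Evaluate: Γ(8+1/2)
Γ(n+1/2) = (2n)!√π/(4^n·n!)
= 20922789888000√π/(65536·40320) = (2027025/256)·√π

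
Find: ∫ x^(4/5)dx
Power rule: ∫ x^(4/5) dx = x^(9/5)/(9/5)+C

Answer: (5/9)·x^(9/5)+C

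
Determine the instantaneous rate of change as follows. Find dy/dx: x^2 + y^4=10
Differentiate: 2x+4y^3·(dy/dx) = 0
dy/dx = -2x/(4y^3)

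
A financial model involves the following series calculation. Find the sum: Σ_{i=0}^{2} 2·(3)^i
Geometric series: S = a(1 - r^n)/(1 - r)
a = 2, r = 3, n = 3
S = 2(1 - 27)/-2 = 26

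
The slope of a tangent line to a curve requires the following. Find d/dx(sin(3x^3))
Chain rule: d/dx[sin(u)] = cos(u)·u' where u = 3x^3
u' = 9x^2

Answer: 9x^2·cos(3x^3)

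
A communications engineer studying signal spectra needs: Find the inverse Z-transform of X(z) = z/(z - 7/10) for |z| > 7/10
Standard pair: z/(z-a) <-> a^n*u[n] for causal signals
With a=7/10: x[n]=(7/10)^n*u[n]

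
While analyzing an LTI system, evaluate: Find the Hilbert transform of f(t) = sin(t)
The Hilbert transform shifts each frequency component by -pi/2.
H{sin(wt)}=-cos(wt)
With w=1: H{sin(t)}=-cos(t)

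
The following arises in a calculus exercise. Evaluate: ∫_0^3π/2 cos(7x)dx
Antiderivative: sin(7x)/7
Evaluate at bounds: [sin(7·3π/2)/7] - [sin(7·0)/7]
= ((1) - (0))/7 = 1/7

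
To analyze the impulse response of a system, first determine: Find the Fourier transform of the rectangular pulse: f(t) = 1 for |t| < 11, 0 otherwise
F(omega) = integral from -11 to 11 of e^(-j * omega * t) dt
= 2 * sin(11 * omega)/omega = 22 * sinc(11 * omega/pi)

Answer: 2 * sin(11 * omega)/omega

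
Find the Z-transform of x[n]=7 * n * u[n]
Z{n * u[n]} = z/(z-1)^2
By linearity: Z{7 * n * u[n]} = 7z/(z-1)^2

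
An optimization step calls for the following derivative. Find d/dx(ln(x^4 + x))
Chain rule: d/dx[ln(u)]=u'/u where u=x^4+x
u'=4x^3+1

Answer: (4x^3+1)/(x^4+x)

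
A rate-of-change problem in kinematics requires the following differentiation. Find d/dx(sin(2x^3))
Chain rule: d/dx[sin(u)] = cos(u)·u' where u = 2x^3
u' = 6x^2

Answer: 6x^2·cos(2x^3)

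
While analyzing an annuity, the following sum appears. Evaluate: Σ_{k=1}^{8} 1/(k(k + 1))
Partial fractions: 1/(k(k+1))=1/k - 1/(k+1)
Telescoping sum: 1(1-1/9)=1·8/9

Answer: 8/9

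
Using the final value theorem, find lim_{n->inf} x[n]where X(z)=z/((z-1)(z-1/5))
Final value theorem: lim x[n] = lim_{z->1} (z-1)*X(z)
(z-1)*X(z) = z/(z-1/5)
As z->1: 1/(1-1/5) = 1/(4/5) = 5/4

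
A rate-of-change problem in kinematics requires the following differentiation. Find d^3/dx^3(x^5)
Apply power rule 3 times:
d^1: 5x^4
d^2: 20x^3
d^3: 60x^2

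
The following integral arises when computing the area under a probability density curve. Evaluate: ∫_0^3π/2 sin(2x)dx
Antiderivative: -cos(2x)/2
Evaluate at bounds: [-cos(2·3π/2)/2] - [-cos(2·0)/2]
=(-(-1) + (1))/2=1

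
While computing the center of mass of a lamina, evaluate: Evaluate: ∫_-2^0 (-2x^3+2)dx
Step 1: Find antiderivative F(x) = (-1/2)x^4 + 2x
Step 2: F(0) - F(-2) = 0 - (-12) = 12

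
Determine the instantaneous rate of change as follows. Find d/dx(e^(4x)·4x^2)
Product rule: (fg)' = f'g+fg'
f = e^(4x), f' = 4·e^(4x)
g = 4x^2, g' = 8x

Answer: 16·e^(4x)·x^2+8·e^(4x)·x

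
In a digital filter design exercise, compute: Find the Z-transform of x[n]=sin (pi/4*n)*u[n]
Z{sin(w0*n)*u[n]}=z*sin(w0)/(z^2-2z*cos(w0)+1)
With w0=pi/4: X(z)=z*sin(pi/4)/(z^2-2z*cos(pi/4)+1)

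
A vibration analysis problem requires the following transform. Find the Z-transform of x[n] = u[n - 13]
Using the time-shift property: Z{u[n-13]} = z^(-13)*z/(z-1)
= z^(-12)/(z-1)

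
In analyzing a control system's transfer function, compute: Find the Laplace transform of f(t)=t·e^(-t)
L{t·e^(at)} = 1/(s-a)²
L{t·e^(-t)} = 1/(s + 1)²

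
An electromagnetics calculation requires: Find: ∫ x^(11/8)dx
Power rule: ∫ x^(11/8) dx = x^(19/8)/(19/8)+C

Answer: (8/19)·x^(19/8)+C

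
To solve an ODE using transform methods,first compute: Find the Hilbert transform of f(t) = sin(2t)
The Hilbert transform shifts each frequency component by -pi/2.
H{sin(wt)}=-cos(wt)
With w=2: H{sin(2t)}=-cos(2t)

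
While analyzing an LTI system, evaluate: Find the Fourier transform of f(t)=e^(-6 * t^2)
The Fourier transform of a Gaussian e^(-a*t^2) is sqrt(pi/a)*e^(-omega^2/(4a)).
With a=6: F(omega)=sqrt(pi/6)*e^(-omega^2/24)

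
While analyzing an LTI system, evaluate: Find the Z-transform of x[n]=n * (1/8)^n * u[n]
Using the property Z{n * a^n * u[n]} = az/(z-a)^2
With a = 1/8: X(z) = (1/8)z/(z - 1/8)^2, |z| > 1/8

Answer: (1/8)z/(z - 1/8)^2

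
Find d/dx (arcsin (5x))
d/dx[arcsin(u)] = u'/√(1-u²), u = 5x, u' = 5

Answer: 5/√(1 - 25x²)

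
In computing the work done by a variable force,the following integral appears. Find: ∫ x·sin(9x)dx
By parts: u=x, dv=sin(9x) dx
du=dx, v=-cos(9x)/9
=-x·cos(9x)/9 + sin(9x)/9² + C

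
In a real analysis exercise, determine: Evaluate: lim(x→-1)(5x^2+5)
Polynomial is continuous, so substitute x=-1:
5·(-1)^2+5=10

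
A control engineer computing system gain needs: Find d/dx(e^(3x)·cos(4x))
Product rule: (fg)' = f'g+fg'
f = e^(3x), f' = 3·e^(3x)
g = cos(4x), g' = -4·sin(4x)

Answer: 3·e^(3x)·cos(4x)-4·e^(3x)·sin(4x)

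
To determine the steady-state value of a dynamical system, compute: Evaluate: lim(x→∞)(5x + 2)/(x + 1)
Divide numerator and denominator by x:
lim (5 + 2/x)/(1 + 1/x) = 5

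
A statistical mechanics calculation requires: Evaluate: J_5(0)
J_n(0) = 0 for all n > 0 (Bessel function of first kind)
J_5(0) = 0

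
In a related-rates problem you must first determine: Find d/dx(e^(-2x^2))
Chain rule: d/dx[e^u]=e^u · u' where u=-2x^2
u'=-4x

Answer: -4x·e^(-2x^2)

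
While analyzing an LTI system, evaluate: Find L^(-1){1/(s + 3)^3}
L^(-1){1/(s-a)^n}=t^(n-1)·e^(at)/(n-1)!
Here a=-3, n=3: t^2·e^(-3t)/2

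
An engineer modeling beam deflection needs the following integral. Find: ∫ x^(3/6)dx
Power rule: ∫ x^(1/2) dx = x^(3/2)/(3/2) + C

Answer: (2/3)·x^(3/2) + C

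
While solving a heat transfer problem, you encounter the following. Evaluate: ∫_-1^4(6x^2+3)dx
Step 1: Find antiderivative F(x)=2x^3+3x
Step 2: F(4) - F(-1)=140 - (-5)=145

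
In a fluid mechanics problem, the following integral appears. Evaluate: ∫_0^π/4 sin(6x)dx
Antiderivative: -cos(6x)/6
Evaluate at bounds: [-cos(6·π/4)/6] - [-cos(6·0)/6]
=(-(0) + (1))/6=1/6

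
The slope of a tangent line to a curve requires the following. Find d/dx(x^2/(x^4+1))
Quotient rule: (f/g)'=(f'g - fg')/g²
f=x^2, f'=2x
g=x^4 + 1, g'=4x^3

Answer: (2x·(x^4 + 1) - 4x^5)/(x^4 + 1)²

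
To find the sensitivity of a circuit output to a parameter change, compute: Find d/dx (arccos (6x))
d/dx[arccos(u)]=-u'/√(1-u²), u=6x, u'=6

Answer: -6/√(1 - 36x²)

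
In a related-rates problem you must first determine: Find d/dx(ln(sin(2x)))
Chain rule: d/dx[ln(u)] = u'/u where u = sin(2x)
u' = 2cos(2x)

Answer: (2cos(2x))/(sin(2x))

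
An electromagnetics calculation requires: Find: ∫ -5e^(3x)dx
Since d/dx[e^(3x)] = 3e^(3x), we get -5/3 e^(3x)+C

Answer: (-5/3)e^(3x)+C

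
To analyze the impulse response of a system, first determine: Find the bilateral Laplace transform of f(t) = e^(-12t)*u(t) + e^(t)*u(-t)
For e^(-12t)*u(t): L = 1/(s+12), Re(s) > -12
For e^(t)*u(-t): L = -1/(s-1), Re(s) < 1
Combined: F(s) = 1/(s+12)-1/(s-1), -12 < Re(s) < 1

Answer: 1/(s+12)-1/(s-1), ROC: -12 < Re(s) < 1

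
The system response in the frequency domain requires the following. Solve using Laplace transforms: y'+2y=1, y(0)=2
Take L of both sides: sY(s) - 2 + 2Y(s) = 1/s
Y(s)(s + 2) = 1/s + 2
Y(s) = 1/(s(s + 2)) + 2/(s + 2)
Partial fractions: 1/(s(s + 2)) = (1/2)/s - (1/2)/(s + 2)
So Y(s) = (1/2)/s + (3/2)/(s + 2)
Inverse transform (L^(-1){1/s} = 1, L^(-1){1/(s + 2)} = e^(-2t)):

Answer: y(t) = 1/2 + (3/2)·e^(-2t)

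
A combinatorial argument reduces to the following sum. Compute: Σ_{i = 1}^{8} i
Using formula: Σ i^1 = n(n+1)/2 = 8·9/2 = 36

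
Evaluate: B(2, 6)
B(x,y) = Γ(x)Γ(y)/Γ(x+y) = (x-1)!(y-1)!/(x+y-1)!
B(2,6) = 1!·5!/7! = 1/42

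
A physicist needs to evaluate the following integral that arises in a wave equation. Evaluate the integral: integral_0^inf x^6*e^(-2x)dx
This is a Gamma integral. Substitute u = 2x (du = 2 dx):
integral_0^inf x^6*e^(-2x) dx = (1/2^7) integral_0^inf u^6*e^(-u) du
= Gamma(7)/2^7 = 6!/2^7 = 720/128

Answer: 45/8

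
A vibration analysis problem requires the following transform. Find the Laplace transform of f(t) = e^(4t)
L{e^(at)} = 1/(s-a)
L{e^(4t)} = 1/(s-4)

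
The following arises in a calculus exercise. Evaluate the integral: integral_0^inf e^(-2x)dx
integral_0^inf e^(-2x) dx = [-1/2*e^(-2x)]_0^inf
= 0 - (-1/2) = 1/2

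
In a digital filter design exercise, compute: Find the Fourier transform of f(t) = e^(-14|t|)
Using the standard pair: F{e^(-a|t|)}=2a/(a^2+omega^2)
With a=14: F(omega)=28/(196+omega^2)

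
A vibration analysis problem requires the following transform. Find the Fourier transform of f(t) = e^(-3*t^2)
The Fourier transform of a Gaussian e^(-a * t^2) is sqrt(pi/a) * e^(-omega^2/(4a)).
With a=3: F(omega)=sqrt(pi/3) * e^(-omega^2/12)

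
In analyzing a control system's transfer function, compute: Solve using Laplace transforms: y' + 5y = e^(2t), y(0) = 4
Take L: sY - 4+5Y=1/(s-2)
Y(s+5)=1/(s-2)+4
Y=1/((s-2)(s+5))+4/(s+5)
Partial fractions: 1/((s-2)(s+5))=(1/7)/(s-2) - (1/7)/(s+5)
So Y=(1/7)/(s-2)+(27/7)/(s+5)
Inverse Laplace transform (L^(-1){1/(s-2)}=e^(2t), L^(-1){1/(s+5)}=e^(-5t)):

Answer: y(t)=(1/7)·e^(2t)+(27/7)·e^(-5t)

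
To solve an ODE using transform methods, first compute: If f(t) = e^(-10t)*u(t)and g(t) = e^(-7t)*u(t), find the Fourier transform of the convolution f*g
By the convolution theorem: F{f*g}=F(omega)*G(omega)
F(omega)=1/(10+j*omega), G(omega)=1/(7+j*omega)
F{f*g}=1/((10+j*omega)(7+j*omega))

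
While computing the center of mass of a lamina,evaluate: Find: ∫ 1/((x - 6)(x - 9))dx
Partial fractions: 1/((x-6)(x-9))=A/(x-6)+B/(x-9)
A=-1/3, B=1/3
∫ [-1/3· 1/(x-6)+1/3· 1/(x-9)] dx
=(1/3)[ln|x-9| - ln|x-6|]+C

Answer: (1/3)·ln|(x-9)/(x-6)|+C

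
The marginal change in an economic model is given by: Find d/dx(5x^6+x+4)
Power rule: d/dx(ax^n)=n·a·x^(n-1)
Term by term: 30·x^5 + 1

Answer: 30x^5 + 1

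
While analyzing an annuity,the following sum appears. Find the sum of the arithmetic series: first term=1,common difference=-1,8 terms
Last term: a_n = 1 + (8 - 1)·-1 = -6
Sum = n(a_1 + a_n)/2 = 8(1 + (-6))/2 = -20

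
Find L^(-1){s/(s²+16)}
L^(-1){s/(s² + w²)} = cos(wt)
Here w = 4

Answer: cos(4t)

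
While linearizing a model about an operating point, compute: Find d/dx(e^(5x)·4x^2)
Product rule: (fg)' = f'g+fg'
f = e^(5x), f' = 5·e^(5x)
g = 4x^2, g' = 8x

Answer: 20·e^(5x)·x^2+8·e^(5x)·x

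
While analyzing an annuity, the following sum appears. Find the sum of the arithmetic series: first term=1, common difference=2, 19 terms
Last term: a_n = 1+(19-1)·2 = 37
Sum = n(a_1+a_n)/2 = 19(1+37)/2 = 361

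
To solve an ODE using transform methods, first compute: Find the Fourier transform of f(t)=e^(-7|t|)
Using the standard pair: F{e^(-a|t|)} = 2a/(a^2+omega^2)
With a = 7: F(omega) = 14/(49+omega^2)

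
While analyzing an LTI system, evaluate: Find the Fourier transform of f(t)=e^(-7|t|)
Using the standard pair: F{e^(-a|t|)}=2a/(a^2 + omega^2)
With a=7: F(omega)=14/(49 + omega^2)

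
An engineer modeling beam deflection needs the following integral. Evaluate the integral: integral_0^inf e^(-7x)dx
integral_0^inf e^(-7x) dx=[-1/7*e^(-7x)]_0^inf
=0 - (-1/7)=1/7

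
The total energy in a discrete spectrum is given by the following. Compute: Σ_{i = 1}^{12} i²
Using formula: Σ i^2 = n(n + 1)(2n + 1)/6 = 12·13·25/6 = 650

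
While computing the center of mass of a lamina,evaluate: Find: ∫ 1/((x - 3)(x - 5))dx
Partial fractions: 1/((x-3)(x-5)) = A/(x-3) + B/(x-5)
A = -1/2, B = 1/2
∫ [-1/2· 1/(x-3) + 1/2· 1/(x-5)] dx
= (1/2)[ln|x-5| - ln|x-3|] + C

Answer: (1/2)·ln|(x-5)/(x-3)| + C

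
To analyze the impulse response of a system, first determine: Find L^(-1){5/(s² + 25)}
L^(-1){w/(s² + w²)} = sin(wt)
Here w = 5

Answer: sin(5t)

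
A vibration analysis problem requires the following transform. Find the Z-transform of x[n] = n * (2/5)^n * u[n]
Using the property Z{n*a^n*u[n]}=az/(z-a)^2
With a=2/5: X(z)=(2/5)z/(z - 2/5)^2, |z| > 2/5

Answer: (2/5)z/(z - 2/5)^2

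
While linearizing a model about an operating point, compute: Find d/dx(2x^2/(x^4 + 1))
Quotient rule: (f/g)'=(f'g - fg')/g²
f=2x^2, f'=4x
g=x^4 + 1, g'=4x^3

Answer: (4x·(x^4 + 1) - 8x^5)/(x^4 + 1)²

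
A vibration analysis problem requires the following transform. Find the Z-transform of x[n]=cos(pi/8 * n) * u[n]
Z{cos(w0 * n) * u[n]} = z(z - cos(w0))/(z^2-2z * cos(w0)+1)
With w0 = pi/8: X(z) = z(z - cos(pi/8))/(z^2-2z * cos(pi/8)+1)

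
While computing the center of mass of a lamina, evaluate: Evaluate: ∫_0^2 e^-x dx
Antiderivative: -e^-x
Evaluate: -(e^-2-1)

Answer: (e^-2-1)/(-1)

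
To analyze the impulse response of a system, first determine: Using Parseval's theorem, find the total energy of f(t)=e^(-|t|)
Parseval's theorem: E=integral |f(t)|^2 dt=(1/2pi) integral |F(omega)|^2 domega
E=integral_{-inf}^{inf} e^(-2|t|) dt=2*integral_0^inf e^(-2t) dt=2/(2*1)=1/1

Answer: 1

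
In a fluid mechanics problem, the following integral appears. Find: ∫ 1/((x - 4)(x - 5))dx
Partial fractions: 1/((x-4)(x-5)) = A/(x-4) + B/(x-5)
A = -1, B = 1
∫ [-1· 1/(x-4) + 1· 1/(x-5)] dx
= (1)[ln|x-5| - ln|x-4|] + C

Answer: ln|(x-5)/(x-4)| + C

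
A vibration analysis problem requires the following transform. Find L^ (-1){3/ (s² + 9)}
L^(-1){w/(s²+w²)} = sin(wt)
Here w = 3

Answer: sin(3t)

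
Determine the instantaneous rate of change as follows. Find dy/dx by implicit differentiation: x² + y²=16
Differentiate both sides: 2x+2y·(dy/dx)=0
Solve: dy/dx=-2x/(2y)=-x/y

Answer: dy/dx=-x/y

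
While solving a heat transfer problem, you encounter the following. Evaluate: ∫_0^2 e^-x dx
Antiderivative: -e^-x
Evaluate: -(e^-2 - 1)

Answer: (e^-2 - 1)/(-1)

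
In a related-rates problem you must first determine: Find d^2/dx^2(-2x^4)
Apply power rule 2 times:
d^1: -8x^3
d^2: -24x^2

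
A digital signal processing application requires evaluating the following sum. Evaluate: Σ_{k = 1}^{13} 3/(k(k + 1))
Partial fractions: 3/(k(k + 1)) = 3/k - 3/(k + 1)
Telescoping sum: 3(1 - 1/14) = 3·13/14

Answer: 39/14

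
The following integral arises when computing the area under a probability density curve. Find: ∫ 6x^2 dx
Using power rule: ∫ 6x^2 dx = 6/3 x^3 + C = 2x^3 + C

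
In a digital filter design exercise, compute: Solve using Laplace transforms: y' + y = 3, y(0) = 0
Take L of both sides: sY(s)-0+Y(s)=3/s
Y(s)(s+1)=3/s+0
Y(s)=3/(s(s+1))+0/(s+1)
Partial fractions: 3/(s(s+1))=3/s - 3/(s+1)
So Y(s)=3/s - 3/(s+1)
Inverse transform (L^(-1){1/s}=1, L^(-1){1/(s+1)}=e^(-t)):

Answer: y(t)=3-3·e^(-t)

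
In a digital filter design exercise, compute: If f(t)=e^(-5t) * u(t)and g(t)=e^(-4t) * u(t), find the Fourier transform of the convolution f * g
By the convolution theorem: F{f * g} = F(omega) * G(omega)
F(omega) = 1/(5 + j * omega), G(omega) = 1/(4 + j * omega)
F{f * g} = 1/((5 + j * omega)(4 + j * omega))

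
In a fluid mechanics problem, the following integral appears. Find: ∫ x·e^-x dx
Integration by parts: u=x, dv=e^-x dx
du=dx, v=-e^-x
=-x·e^-x - ∫ -e^-x dx
=-x·e^-x - e^-x+C

Answer: -e^-x(x+1)+C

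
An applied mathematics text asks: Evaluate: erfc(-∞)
erfc(x) = 1 - erf(x); erfc(-∞) = 1 - erf(-∞) = 1 - (-1) = 2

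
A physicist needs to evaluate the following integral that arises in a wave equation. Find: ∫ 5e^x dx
Since d/dx[e^x]=+e^x, we get 5e^x+C

Answer: 5e^x+C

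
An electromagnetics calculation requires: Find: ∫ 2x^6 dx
Using power rule: ∫ 2x^6 dx = 2/7 x^7+C = (2/7)x^7+C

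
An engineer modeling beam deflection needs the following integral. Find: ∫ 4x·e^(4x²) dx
Let u = 4x², du = 8x dx
∫ (1/2)e^u du = e^u/2 + C

Answer: e^(4x²)/2 + C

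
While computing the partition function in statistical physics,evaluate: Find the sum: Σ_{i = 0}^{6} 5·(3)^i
Geometric series: S=a(1 - r^n)/(1 - r)
a=5, r=3, n=7
S=5(1-2187)/-2=5465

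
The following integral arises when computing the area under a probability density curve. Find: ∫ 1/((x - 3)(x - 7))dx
Partial fractions: 1/((x-3)(x-7)) = A/(x-3)+B/(x-7)
A = -1/4, B = 1/4
∫ [-1/4· 1/(x-3)+1/4· 1/(x-7)] dx
= (1/4)[ln|x-7| - ln|x-3|]+C

Answer: (1/4)·ln|(x-7)/(x-3)|+C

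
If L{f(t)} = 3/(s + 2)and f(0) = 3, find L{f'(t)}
L{f'(t)}=s·F(s) - f(0)=3s/(s + 2) - 3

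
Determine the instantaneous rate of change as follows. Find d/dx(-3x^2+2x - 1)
Power rule: d/dx(ax^n)=n·a·x^(n-1)
Term by term: -6·x + 2

Answer: -6x + 2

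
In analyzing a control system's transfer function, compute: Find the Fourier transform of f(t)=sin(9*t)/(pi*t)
sin(W*t)/(pi*t)=(W/pi)*sinc(W*t/pi) is the impulse response of the ideal low-pass filter with cutoff W (here W=9).
Its Fourier transform is a rectangular function:
F(omega)=1 for |omega| < 9, 0 otherwise

Answer: rect(omega/18) [i.e., 1 for |omega| < 9, 0 otherwise]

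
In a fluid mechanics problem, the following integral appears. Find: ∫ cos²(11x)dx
Using identity cos²(u)=(1 + cos(2u))/2:
∫ (1 + cos(22x))/2 dx=x/2 + sin(22x)/44 + C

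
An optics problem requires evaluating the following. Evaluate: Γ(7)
Γ(n) = (n-1)! for positive integers
Γ(7) = 6! = 720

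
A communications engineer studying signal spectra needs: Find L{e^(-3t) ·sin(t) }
First shifting: L{e^(at)f(t)} = F(s-a)
L{sin(t)} = 1/(s² + 1)
Shift: 1/((s + 3)² + 1)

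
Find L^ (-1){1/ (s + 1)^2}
L^(-1){1/(s-a)^n} = t^(n-1)·e^(at)/(n-1)!
Here a = -1, n = 2: t^1·e^(-t)/1

Answer: t·e^(-t)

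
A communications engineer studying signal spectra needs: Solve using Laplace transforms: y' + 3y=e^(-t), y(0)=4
Take L: sY - 4+3Y=1/(s+1)
Y(s+3)=1/(s+1)+4
Y=1/((s+1)(s+3))+4/(s+3)
Partial fractions: 1/((s+1)(s+3))=(1/2)/(s+1) - (1/2)/(s+3)
So Y=(1/2)/(s+1)+(7/2)/(s+3)
Inverse Laplace transform (L^(-1){1/(s+1)}=e^(-t), L^(-1){1/(s+3)}=e^(-3t)):

Answer: y(t)=(1/2)·e^(-t)+(7/2)·e^(-3t)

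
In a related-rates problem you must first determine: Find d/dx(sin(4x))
Chain rule: d/dx[sin(u)]=cos(u)·u' where u=4x
u'=4

Answer: 4·cos(4x)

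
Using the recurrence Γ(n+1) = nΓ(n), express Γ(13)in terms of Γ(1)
Γ(13)=12Γ(12)=12·11Γ(11)=...=12!·Γ(1)=479001600·Γ(1)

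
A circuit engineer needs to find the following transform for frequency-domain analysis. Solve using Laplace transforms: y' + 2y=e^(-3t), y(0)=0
Take L: sY - 0+2Y = 1/(s+3)
Y(s+2) = 1/(s+3)+0
Y = 1/((s+3)(s+2))+0/(s+2)
Partial fractions: 1/((s+3)(s+2)) = -1/(s+3)+1/(s+2)
So Y = -1/(s+3)+1/(s+2)
Inverse Laplace transform (L^(-1){1/(s+3)} = e^(-3t), L^(-1){1/(s+2)} = e^(-2t)):

Answer: y(t) = -1·e^(-3t)+e^(-2t)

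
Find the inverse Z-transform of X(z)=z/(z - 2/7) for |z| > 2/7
Standard pair: z/(z-a) <-> a^n*u[n] for causal signals
With a = 2/7: x[n] = (2/7)^n*u[n]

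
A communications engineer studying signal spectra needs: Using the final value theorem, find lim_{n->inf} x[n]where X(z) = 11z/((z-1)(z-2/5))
Final value theorem: lim x[n] = lim_{z->1} (z-1)*X(z)
(z-1)*X(z) = 11z/(z-2/5)
As z->1: 11/(1-2/5) = 11/(3/5) = 55/3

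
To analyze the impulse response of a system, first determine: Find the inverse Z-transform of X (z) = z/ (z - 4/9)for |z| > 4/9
Standard pair: z/(z-a) <-> a^n * u[n] for causal signals
With a=4/9: x[n]=(4/9)^n * u[n]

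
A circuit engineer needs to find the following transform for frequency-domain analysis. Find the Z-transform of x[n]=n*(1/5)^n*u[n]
Using the property Z{n * a^n * u[n]} = az/(z-a)^2
With a = 1/5: X(z) = (1/5)z/(z - 1/5)^2, |z| > 1/5

Answer: (1/5)z/(z - 1/5)^2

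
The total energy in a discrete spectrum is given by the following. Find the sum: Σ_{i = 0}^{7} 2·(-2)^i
Geometric series: S=a(1 - r^n)/(1 - r)
a=2, r=-2, n=8
S=2(1 - 256)/3=-170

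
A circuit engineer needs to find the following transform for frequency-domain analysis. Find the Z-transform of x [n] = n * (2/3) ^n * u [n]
Using the property Z{n * a^n * u[n]}=az/(z-a)^2
With a=2/3: X(z)=(2/3)z/(z - 2/3)^2, |z| > 2/3

Answer: (2/3)z/(z - 2/3)^2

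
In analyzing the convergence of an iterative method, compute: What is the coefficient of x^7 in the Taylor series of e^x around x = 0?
Taylor series of e^x=Σ x^n/n!
Coefficient of x^7=1/7!=1/5040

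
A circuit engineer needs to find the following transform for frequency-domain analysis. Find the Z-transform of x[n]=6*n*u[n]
Z{n * u[n]}=z/(z-1)^2
By linearity: Z{6 * n * u[n]}=6z/(z-1)^2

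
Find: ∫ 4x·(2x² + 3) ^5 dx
Let u=2x² + 3, du=4x dx
∫ u^5 du=u^6/6 + C

Answer: (2x² + 3)^6/6 + C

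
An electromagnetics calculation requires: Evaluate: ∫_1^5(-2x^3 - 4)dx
Step 1: Find antiderivative F(x) = (-1/2)x^4 - 4x
Step 2: F(5) - F(1) = -665/2 - (-9/2) = -328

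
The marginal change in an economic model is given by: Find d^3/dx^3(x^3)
Apply power rule 3 times:
d^1: 3x^2
d^2: 6x
d^3: 6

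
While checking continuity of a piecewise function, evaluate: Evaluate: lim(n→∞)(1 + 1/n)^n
This is the definition of e^1: lim(1 + 1/n)^n=e^1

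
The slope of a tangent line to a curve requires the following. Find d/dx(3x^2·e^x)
Product rule: (fg)'=f'g+fg'
f=3x^2, f'=6x
g=e^x, g'=e^x

Answer: 6x·e^x+3x^2·e^x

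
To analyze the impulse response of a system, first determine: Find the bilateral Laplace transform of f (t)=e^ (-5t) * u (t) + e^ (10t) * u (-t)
For e^(-5t) * u(t): L=1/(s + 5), Re(s) > -5
For e^(10t) * u(-t): L=-1/(s-10), Re(s) < 10
Combined: F(s)=1/(s + 5) - 1/(s-10), -5 < Re(s) < 10

Answer: 1/(s + 5) - 1/(s-10), ROC: -5 < Re(s) < 10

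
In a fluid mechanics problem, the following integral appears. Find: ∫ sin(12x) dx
Using substitution u = 12x: ∫ sin(u) du/12 = -cos(u)/12 + C

Answer: (-1/12)cos(12x) + C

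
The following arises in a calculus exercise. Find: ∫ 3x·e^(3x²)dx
Let u = 3x², du = 6x dx
∫ (1/2)e^u du = e^u/2 + C

Answer: e^(3x²)/2 + C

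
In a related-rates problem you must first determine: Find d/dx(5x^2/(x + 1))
Quotient rule: (f/g)'=(f'g - fg')/g²
f=5x^2, f'=10x
g=x + 1, g'=1

Answer: (10x·(x + 1) - 5x^2)/(x + 1)²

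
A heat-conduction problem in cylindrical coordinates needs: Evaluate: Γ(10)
Γ(n) = (n-1)! for positive integers
Γ(10) = 9! = 362880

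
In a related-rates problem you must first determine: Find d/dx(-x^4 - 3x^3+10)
Power rule: d/dx(ax^n) = n·a·x^(n-1)
Term by term: -4·x^3-9·x^2

Answer: -4x^3-9x^2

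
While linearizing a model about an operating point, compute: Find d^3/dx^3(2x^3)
Apply power rule 3 times:
d^1: 6x^2
d^2: 12x
d^3: 12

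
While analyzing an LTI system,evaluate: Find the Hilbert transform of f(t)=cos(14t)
The Hilbert transform shifts each frequency component by -pi/2.
H{cos(wt)}=sin(wt)
With w=14: H{cos(14t)}=sin(14t)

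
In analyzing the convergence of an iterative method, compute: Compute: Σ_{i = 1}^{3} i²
Using formula: Σ i^2=n(n + 1)(2n + 1)/6=3·4·7/6=14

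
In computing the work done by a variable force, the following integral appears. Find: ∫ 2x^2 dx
Using power rule: ∫ 2x^2 dx=2/3 x^3 + C=(2/3)x^3 + C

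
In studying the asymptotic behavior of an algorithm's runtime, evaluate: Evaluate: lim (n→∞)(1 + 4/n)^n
This is the definition of e^4: lim(1+4/n)^n=e^4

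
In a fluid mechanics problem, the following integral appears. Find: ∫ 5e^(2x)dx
Since d/dx[e^(2x)] = 2e^(2x), we get 5/2 e^(2x) + C

Answer: (5/2)e^(2x) + C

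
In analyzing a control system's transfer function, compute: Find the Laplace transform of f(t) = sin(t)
L{sin(wt)}=w/(s² + w²)
L{sin(t)}=1/(s² + 1)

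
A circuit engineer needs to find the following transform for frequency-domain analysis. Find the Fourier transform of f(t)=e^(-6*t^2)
The Fourier transform of a Gaussian e^(-a*t^2) is sqrt(pi/a)*e^(-omega^2/(4a)).
With a=6: F(omega)=sqrt(pi/6)*e^(-omega^2/24)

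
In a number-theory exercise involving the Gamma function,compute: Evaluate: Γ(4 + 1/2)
Γ(n+1/2)=(2n)!√π/(4^n·n!)
=40320√π/(256·24)=(105/16)·√π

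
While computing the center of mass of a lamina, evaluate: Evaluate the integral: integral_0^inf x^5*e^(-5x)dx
This is a Gamma integral. Substitute u = 5x (du = 5 dx):
integral_0^inf x^5*e^(-5x) dx = (1/5^6) integral_0^inf u^5*e^(-u) du
= Gamma(6)/5^6 = 5!/5^6 = 120/15625

Answer: 24/3125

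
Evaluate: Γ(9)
Γ(n) = (n-1)! for positive integers
Γ(9) = 8! = 40320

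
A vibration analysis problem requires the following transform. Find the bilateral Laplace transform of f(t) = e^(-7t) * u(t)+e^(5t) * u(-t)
For e^(-7t) * u(t): L = 1/(s + 7), Re(s) > -7
For e^(5t) * u(-t): L = -1/(s-5), Re(s) < 5
Combined: F(s) = 1/(s + 7) - 1/(s-5), -7 < Re(s) < 5

Answer: 1/(s + 7) - 1/(s-5), ROC: -7 < Re(s) < 5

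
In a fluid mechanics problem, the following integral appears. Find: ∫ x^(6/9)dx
Power rule: ∫ x^(2/3) dx = x^(5/3)/(5/3)+C

Answer: (3/5)·x^(5/3)+C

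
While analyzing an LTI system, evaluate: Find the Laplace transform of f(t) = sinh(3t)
L{sinh(at)} = a/(s²-a²)
L{sinh(3t)} = 3/(s²-9)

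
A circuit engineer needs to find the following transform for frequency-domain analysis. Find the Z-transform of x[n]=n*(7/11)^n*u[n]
Using the property Z{n * a^n * u[n]}=az/(z-a)^2
With a=7/11: X(z)=(7/11)z/(z - 7/11)^2, |z| > 7/11

Answer: (7/11)z/(z - 7/11)^2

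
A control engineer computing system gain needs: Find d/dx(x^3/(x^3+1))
Quotient rule: (f/g)'=(f'g - fg')/g²
f=x^3, f'=3x^2
g=x^3+1, g'=3x^2

Answer: (3x^2·(x^3+1)-3x^5)/(x^3+1)²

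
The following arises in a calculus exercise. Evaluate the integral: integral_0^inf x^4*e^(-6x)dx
This is a Gamma integral. Substitute u = 6x (du = 6 dx):
integral_0^inf x^4 * e^(-6x) dx = (1/6^5) integral_0^inf u^4 * e^(-u) du
= Gamma(5)/6^5 = 4!/6^5 = 24/7776

Answer: 1/324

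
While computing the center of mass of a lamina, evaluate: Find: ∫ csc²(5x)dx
Since d/dx[-cot(5x)]=5csc²(5x), integral=-cot(5x)/5 + C

Answer: (-1/5)cot(5x) + C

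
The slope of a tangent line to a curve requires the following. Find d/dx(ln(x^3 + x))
Chain rule: d/dx[ln(u)] = u'/u where u = x^3 + x
u' = 3x^2 + 1

Answer: (3x^2 + 1)/(x^3 + x)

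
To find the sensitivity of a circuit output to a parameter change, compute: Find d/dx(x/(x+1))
Quotient rule: (f/g)' = (f'g - fg')/g²
f = x, f' = 1
g = x+1, g' = 1

Answer: (1·(x+1) - x)/(x+1)²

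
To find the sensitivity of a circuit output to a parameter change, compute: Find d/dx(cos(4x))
Chain rule: d/dx[cos(u)]=-sin(u)·u' where u=4x
u'=4

Answer: -4·sin(4x)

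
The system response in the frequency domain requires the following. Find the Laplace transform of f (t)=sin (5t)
L{sin(wt)}=w/(s²+w²)
L{sin(5t)}=5/(s²+25)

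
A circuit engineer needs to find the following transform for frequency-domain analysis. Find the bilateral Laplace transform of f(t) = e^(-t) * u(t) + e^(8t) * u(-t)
For e^(-t)*u(t): L = 1/(s+1), Re(s) > -1
For e^(8t)*u(-t): L = -1/(s-8), Re(s) < 8
Combined: F(s) = 1/(s+1)-1/(s-8), -1 < Re(s) < 8

Answer: 1/(s+1)-1/(s-8), ROC: -1 < Re(s) < 8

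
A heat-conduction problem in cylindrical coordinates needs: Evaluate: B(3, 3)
B(x,y) = Γ(x)Γ(y)/Γ(x+y) = (x-1)!(y-1)!/(x+y-1)!
B(3,3) = 2!·2!/5! = 1/30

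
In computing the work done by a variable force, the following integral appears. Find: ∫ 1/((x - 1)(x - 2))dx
Partial fractions: 1/((x-1)(x-2))=A/(x-1) + B/(x-2)
A=-1, B=1
∫ [-1· 1/(x-1) + 1· 1/(x-2)] dx
=(1)[ln|x-2| - ln|x-1|] + C

Answer: ln|(x-2)/(x-1)| + C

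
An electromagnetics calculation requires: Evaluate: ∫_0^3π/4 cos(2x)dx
Antiderivative: sin(2x)/2
Evaluate at bounds: [sin(2·3π/4)/2] - [sin(2·0)/2]
= ((-1) - (0))/2 = -1/2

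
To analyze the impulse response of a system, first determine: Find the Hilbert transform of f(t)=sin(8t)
The Hilbert transform shifts each frequency component by -pi/2.
H{sin(wt)}=-cos(wt)
With w=8: H{sin(8t)}=-cos(8t)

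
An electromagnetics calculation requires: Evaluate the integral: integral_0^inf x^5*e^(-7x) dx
This is a Gamma integral. Substitute u=7x (du=7 dx):
integral_0^inf x^5 * e^(-7x) dx=(1/7^6) integral_0^inf u^5 * e^(-u) du
=Gamma(6)/7^6=5!/7^6=120/117649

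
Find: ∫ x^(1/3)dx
Power rule: ∫ x^(1/3) dx=x^(4/3)/(4/3)+C

Answer: (3/4)·x^(4/3)+C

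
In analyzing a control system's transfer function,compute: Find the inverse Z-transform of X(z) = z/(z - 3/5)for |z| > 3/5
Standard pair: z/(z-a) <-> a^n*u[n] for causal signals
With a = 3/5: x[n] = (3/5)^n*u[n]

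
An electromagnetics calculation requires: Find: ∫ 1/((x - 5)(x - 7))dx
Partial fractions: 1/((x-5)(x-7))=A/(x-5) + B/(x-7)
A=-1/2, B=1/2
∫ [-1/2· 1/(x-5) + 1/2· 1/(x-7)] dx
=(1/2)[ln|x-7| - ln|x-5|] + C

Answer: (1/2)·ln|(x-7)/(x-5)| + C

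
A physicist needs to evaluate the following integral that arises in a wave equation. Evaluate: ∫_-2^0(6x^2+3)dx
Step 1: Find antiderivative F(x)=2x^3 + 3x
Step 2: F(0) - F(-2)=0 - (-22)=22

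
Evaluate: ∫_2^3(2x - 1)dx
Step 1: Find antiderivative F(x) = x^2 - x
Step 2: F(3) - F(2) = 6 - (2) = 4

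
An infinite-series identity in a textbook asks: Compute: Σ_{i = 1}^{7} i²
Using formula: Σ i^2=n(n + 1)(2n + 1)/6=7·8·15/6=140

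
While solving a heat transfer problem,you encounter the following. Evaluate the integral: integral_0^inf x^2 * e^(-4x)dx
This is a Gamma integral. Substitute u = 4x (du = 4 dx):
integral_0^inf x^2*e^(-4x) dx = (1/4^3) integral_0^inf u^2*e^(-u) du
= Gamma(3)/4^3 = 2!/4^3 = 2/64

Answer: 1/32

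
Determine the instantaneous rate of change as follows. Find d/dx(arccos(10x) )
d/dx[arccos(u)] = -u'/√(1-u²), u = 10x, u' = 10

Answer: -10/√(1-100x²)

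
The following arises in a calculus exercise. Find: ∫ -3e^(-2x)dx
Since d/dx[e^(-2x)] = -2e^(-2x), we get 3/2 e^(-2x)+C

Answer: (3/2)e^(-2x)+C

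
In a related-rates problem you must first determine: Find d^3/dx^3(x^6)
Apply power rule 3 times:
d^1: 6x^5
d^2: 30x^4
d^3: 120x^3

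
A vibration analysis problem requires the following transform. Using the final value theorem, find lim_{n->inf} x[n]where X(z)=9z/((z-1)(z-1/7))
Final value theorem: lim x[n]=lim_{z->1} (z-1) * X(z)
(z-1) * X(z)=9z/(z-1/7)
As z->1: 9/(1 - 1/7)=9/(6/7)=21/2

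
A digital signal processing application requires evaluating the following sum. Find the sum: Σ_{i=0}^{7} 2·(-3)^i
Geometric series: S=a(1 - r^n)/(1 - r)
a=2, r=-3, n=8
S=2(1 - 6561)/4=-3280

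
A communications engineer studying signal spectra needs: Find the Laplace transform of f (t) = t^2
L{t^n} = n!/s^(n + 1)
L{t^2} = 2!/s^3 = 2/s^3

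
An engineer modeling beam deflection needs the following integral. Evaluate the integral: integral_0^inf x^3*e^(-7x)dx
This is a Gamma integral. Substitute u=7x (du=7 dx):
integral_0^inf x^3*e^(-7x) dx=(1/7^4) integral_0^inf u^3*e^(-u) du
=Gamma(4)/7^4=3!/7^4=6/2401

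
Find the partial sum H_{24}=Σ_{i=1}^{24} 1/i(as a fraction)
H_24 = 1+1/2+1/3+...+1/24
= 1347822955/356948592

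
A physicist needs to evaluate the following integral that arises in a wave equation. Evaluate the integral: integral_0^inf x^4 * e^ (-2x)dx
This is a Gamma integral. Substitute u = 2x (du = 2 dx):
integral_0^inf x^4 * e^(-2x) dx = (1/2^5) integral_0^inf u^4 * e^(-u) du
= Gamma(5)/2^5 = 4!/2^5 = 24/32

Answer: 3/4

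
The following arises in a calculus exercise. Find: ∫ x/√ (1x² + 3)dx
Let u = x² + 3, du = 2x dx
∫ (1/2)·u^(-1/2) du = √u + C

Answer: √(x² + 3) + C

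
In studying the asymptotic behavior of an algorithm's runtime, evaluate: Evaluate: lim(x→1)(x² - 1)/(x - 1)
Factor: (x² - 1) = (x-1)(x+1)
Cancel (x-1): lim(x→1) (x+1) = 2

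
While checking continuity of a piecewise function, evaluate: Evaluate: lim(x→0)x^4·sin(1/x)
Squeeze theorem: -|x^4| ≤ x^4·sin(1/x) ≤ |x^4|
Since x^4 → 0 as x → 0, by squeeze theorem the limit is 0

Answer: 0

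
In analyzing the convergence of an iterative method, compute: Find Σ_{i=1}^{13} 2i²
= 2·n(n+1)(2n+1)/6 = 2·13·14·27/6 = 1638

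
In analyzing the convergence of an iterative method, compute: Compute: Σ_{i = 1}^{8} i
Using formula: Σ i^1=n(n + 1)/2=8·9/2=36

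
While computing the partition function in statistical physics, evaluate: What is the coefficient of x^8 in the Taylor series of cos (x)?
cos(x)=Σ (-1)^k x^(2k)/(2k)!
For x^8: (-1)^4/8!=1/40320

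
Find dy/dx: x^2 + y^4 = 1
Differentiate: 2x+4y^3·(dy/dx)=0
dy/dx=-2x/(4y^3)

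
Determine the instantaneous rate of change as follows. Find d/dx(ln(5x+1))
Chain rule: d/dx[ln(u)] = u'/u where u = 5x+1
u' = 5

Answer: (5)/(5x+1)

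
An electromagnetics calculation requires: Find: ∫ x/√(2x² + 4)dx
Let u=2x² + 4, du=4x dx
∫ (1/4)·u^(-1/2) du=√u/2 + C

Answer: √(2x² + 4)/2 + C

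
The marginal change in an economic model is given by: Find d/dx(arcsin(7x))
d/dx[arcsin(u)]=u'/√(1-u²), u=7x, u'=7

Answer: 7/√(1 - 49x²)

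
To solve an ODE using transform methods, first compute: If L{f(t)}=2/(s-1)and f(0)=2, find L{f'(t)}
L{f'(t)}=s·F(s) - f(0)=2s/(s-1) - 2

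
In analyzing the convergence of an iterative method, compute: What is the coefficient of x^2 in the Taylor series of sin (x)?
sin(x) has only odd powers. Coefficient of x^2 = 0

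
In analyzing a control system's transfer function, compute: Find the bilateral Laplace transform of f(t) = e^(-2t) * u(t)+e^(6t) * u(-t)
For e^(-2t) * u(t): L=1/(s+2), Re(s) > -2
For e^(6t) * u(-t): L=-1/(s-6), Re(s) < 6
Combined: F(s)=1/(s+2)-1/(s-6), -2 < Re(s) < 6

Answer: 1/(s+2)-1/(s-6), ROC: -2 < Re(s) < 6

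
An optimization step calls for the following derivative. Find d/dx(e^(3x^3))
Chain rule: d/dx[e^u] = e^u · u' where u = 3x^3
u' = 9x^2

Answer: 9x^2·e^(3x^3)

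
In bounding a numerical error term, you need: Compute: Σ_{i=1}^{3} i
Using formula: Σ i^1 = n(n+1)/2 = 3·4/2 = 6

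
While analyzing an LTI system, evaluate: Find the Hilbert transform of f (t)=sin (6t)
The Hilbert transform shifts each frequency component by -pi/2.
H{sin(wt)} = -cos(wt)
With w = 6: H{sin(6t)} = -cos(6t)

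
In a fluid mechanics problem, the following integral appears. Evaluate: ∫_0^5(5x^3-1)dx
Step 1: Find antiderivative F(x) = (5/4)x^4 - x
Step 2: F(5) - F(0) = 3105/4 - (0) = 3105/4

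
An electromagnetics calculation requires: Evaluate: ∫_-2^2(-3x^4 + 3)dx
Step 1: Find antiderivative F(x)=(-3/5)x^5+3x
Step 2: F(2) - F(-2)=-66/5 - (66/5)=-132/5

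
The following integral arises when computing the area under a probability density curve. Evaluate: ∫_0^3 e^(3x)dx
Antiderivative: (1/3)e^(3x)
Evaluate: (1/3)(e^9-1)

Answer: (e^9-1)/3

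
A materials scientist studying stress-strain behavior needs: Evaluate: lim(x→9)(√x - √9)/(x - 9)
Multiply by conjugate (√x+√9)/(√x+√9):
= (x - 9)/((x - 9)(√x+√9)) = 1/(√x+√9)
As x → 9: 1/(2√9)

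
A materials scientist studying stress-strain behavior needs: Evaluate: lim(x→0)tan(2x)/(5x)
tan(u) ≈ u for small u:
tan(2x)/(5x) ≈ 2x/(5x) = 2/5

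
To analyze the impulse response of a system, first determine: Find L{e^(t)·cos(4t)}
First shifting: L{e^(at)f(t)}=F(s-a)
L{cos(4t)}=s/(s²+16)
Shift: (s-1)/((s-1)²+16)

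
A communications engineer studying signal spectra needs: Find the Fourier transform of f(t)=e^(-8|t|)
Using the standard pair: F{e^(-a|t|)}=2a/(a^2+omega^2)
With a=8: F(omega)=16/(64+omega^2)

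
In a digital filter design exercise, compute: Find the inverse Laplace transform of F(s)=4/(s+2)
L^(-1){4/(s-a)} = c·e^(at)
Here a = -2, c = 4

Answer: 4e^(-2t)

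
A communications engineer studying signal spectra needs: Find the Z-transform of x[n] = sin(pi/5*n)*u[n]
Z{sin(w0*n)*u[n]} = z*sin(w0)/(z^2 - 2z*cos(w0) + 1)
With w0 = pi/5: X(z) = z*sin(pi/5)/(z^2 - 2z*cos(pi/5) + 1)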